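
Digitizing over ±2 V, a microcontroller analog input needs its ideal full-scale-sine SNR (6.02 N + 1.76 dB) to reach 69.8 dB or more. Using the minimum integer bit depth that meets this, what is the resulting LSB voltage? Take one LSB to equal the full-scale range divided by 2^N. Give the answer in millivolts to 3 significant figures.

0.977 mV

Full-scale range = 2 V − (-2 V) = 4 V.
Required N = ⌈(69.8 − 1.76)/6.02⌉ = ⌈11.302⌉ = 12.
One LSB is 4 V / 4096 = 0.977 mV.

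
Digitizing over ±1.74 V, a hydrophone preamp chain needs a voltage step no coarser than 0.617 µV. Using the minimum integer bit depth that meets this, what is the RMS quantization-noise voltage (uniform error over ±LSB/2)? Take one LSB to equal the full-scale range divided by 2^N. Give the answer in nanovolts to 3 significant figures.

120 nV

Range = 1.74 − (-1.74) = 3.48 V.
Need 2^N ≥ 3.48 V / 0.617 µV = 5.640e6 → N_min = 23.
LSB = 3.48 V ÷ 2^23 = 3.48/8388608 V = 414.85 nV.
σ_q = LSB/√12 = 414.85 nV/3.4641 = 120 nV.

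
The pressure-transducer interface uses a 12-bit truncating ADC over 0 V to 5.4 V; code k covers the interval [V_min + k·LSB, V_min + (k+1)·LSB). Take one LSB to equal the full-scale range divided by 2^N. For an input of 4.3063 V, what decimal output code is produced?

3266

V_FS = 5.4 V. LSB = 5.4 V / 2^12 ≈ 1.318 mV.
(V_in − V_min) × 2^12/range = (4.3063 − (0)) × 4096/5.4 = 3266.408.
Floor → code = 3266.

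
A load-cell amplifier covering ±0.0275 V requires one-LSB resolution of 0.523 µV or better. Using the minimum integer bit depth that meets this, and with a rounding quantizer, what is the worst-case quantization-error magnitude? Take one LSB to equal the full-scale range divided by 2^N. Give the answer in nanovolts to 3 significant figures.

210 nV

The full-scale span is 0.0275 − (-0.0275) = 0.055 V.
Need 2^N ≥ 0.055 V / 0.523 µV = 105200 → N_min = 17.
LSB = 0.055 V ÷ 2^17 = 0.055/131072 V = 419.62 nV.
Half an LSB is 210 nV.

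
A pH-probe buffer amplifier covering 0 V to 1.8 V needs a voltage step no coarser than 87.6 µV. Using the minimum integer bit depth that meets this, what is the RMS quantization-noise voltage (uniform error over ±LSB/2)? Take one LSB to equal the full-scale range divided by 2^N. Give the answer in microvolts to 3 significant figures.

15.9 µV

Range is 1.8 V.
Need 2^N ≥ 1.8 V / 87.6 µV = 20550 → N_min = 15.
LSB = 1.8 V / 2^15 = 54.932 µV.
RMS noise = LSB/√12 = 15.9 µV.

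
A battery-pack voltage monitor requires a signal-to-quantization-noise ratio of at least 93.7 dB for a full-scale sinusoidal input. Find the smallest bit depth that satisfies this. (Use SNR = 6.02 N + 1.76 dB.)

16 bits

Required N = ⌈(93.7 − 1.76)/6.02⌉ = ⌈15.272⌉ = 16.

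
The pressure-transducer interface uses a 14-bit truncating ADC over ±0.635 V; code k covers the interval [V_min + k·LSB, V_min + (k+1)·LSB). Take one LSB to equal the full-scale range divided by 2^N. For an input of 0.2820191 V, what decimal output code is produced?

Span: 0.635 V − (-0.635 V) = 1.27 V. LSB = 1.27 V / 2^14 ≈ 77.51 µV.
V_in − V_min = 0.2820191 − (-0.635) = 0.9170191 V.
Divide by LSB: 0.9170191 × 16384/1.27 = 11830.2685.
Truncating gives code 11830.

11830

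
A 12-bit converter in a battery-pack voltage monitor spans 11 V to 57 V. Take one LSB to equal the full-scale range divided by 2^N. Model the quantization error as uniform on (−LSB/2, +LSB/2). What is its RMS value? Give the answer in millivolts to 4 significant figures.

Range = 57 − (11) = 46 V.
LSB = 46 V ÷ 2^12 = 46/4096 V = 11.2305 mV.
For a uniform distribution on [−LSB/2, +LSB/2], V_rms = LSB/√12 = 11.2305 mV/3.4641 = 3.242 mV.

3.242 mV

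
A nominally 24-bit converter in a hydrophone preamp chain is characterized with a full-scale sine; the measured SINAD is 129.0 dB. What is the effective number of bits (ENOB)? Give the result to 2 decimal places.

21.14 bits

Inverting SNR = 6.02 N + 1.76: N_eff = (129.0 − 1.76)/6.02 = 21.1362.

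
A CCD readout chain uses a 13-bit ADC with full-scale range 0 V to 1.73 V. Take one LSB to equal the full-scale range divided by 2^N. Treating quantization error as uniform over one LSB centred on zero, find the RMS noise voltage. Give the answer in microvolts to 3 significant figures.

Range is 1.73 V.
LSB = 1.73 V ÷ 2^13 = 1.73/8192 V = 211.18 µV.
RMS of a uniform error over width LSB is LSB/√12 = 61.0 µV.

61.0 µV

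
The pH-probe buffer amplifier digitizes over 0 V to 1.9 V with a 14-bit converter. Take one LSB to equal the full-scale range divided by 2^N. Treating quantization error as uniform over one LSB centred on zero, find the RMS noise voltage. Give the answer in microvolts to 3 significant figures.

33.5 µV

Span = 1.9 V.
LSB = 1.9 V / 2^14 = 115.97 µV.
RMS of a uniform error over width LSB is LSB/√12 = 33.5 µV.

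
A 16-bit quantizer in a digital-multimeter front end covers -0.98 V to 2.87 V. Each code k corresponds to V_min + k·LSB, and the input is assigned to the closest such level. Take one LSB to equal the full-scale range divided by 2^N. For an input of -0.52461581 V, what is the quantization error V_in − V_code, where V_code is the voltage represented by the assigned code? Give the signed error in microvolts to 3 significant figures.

−17.4 µV

Range = 2.87 − (-0.98) = 3.85 V. LSB = 3.85 V / 2^16 ≈ 58.75 µV.
Position in LSBs: (-0.52461581 − (-0.98)) × 65536/3.85 = 7751.7034; rounding gives k = 7752.
V_code = -0.98 + (7752/65536) × 3.85 = -0.52459838867 V.
V_in − V_code = -0.52461581 − (-0.52459838867) = −17.4 µV.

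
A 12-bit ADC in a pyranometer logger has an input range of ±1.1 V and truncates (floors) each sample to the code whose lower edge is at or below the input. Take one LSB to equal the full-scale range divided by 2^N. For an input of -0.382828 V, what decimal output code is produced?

1335

Full-scale range = 1.1 V − (-1.1 V) = 2.2 V. LSB = 2.2 V / 2^12 ≈ 0.5371 mV.
V_in − V_min = -0.382828 − (-1.1) = 0.717172 V.
Divide by LSB: 0.717172 × 4096/2.2 = 1335.2439.
Truncating gives code 1335.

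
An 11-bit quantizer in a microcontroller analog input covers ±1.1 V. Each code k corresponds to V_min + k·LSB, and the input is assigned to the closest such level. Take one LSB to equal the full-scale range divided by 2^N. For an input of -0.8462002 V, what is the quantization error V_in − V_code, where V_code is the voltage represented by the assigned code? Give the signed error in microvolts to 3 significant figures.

Range = 1.1 − (-1.1) = 2.2 V. LSB = 2.2 V / 2^11 ≈ 1.074 mV.
Position in LSBs: (-0.8462002 − (-1.1)) × 2048/2.2 = 236.2645; rounding gives k = 236.
V_code = -1.1 + (236/2048) × 2.2 = -0.8464843750 V.
V_in − V_code = -0.8462002 − (-0.8464843750) = +284 µV.

+284 µV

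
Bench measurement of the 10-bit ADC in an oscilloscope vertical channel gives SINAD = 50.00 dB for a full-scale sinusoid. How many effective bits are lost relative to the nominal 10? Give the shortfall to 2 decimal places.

1.99 bits

Effective bits = (50.00 − 1.76)/6.02 = 8.0133.
Shortfall = 10 − 8.0133 = 1.9867 bits.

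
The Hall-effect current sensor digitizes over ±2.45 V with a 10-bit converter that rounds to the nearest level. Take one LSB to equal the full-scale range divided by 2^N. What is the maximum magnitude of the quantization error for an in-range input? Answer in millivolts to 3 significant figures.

Range = 2.45 − (-2.45) = 4.9 V.
LSB = 4.9 V / 2^10 = 4.7852 mV.
Worst-case error for round-to-nearest is half an LSB: 2.39 mV.

2.39 mV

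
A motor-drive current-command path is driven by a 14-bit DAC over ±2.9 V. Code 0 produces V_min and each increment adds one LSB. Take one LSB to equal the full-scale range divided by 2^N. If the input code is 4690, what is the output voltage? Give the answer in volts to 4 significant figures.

The full-scale span is 2.9 − (-2.9) = 5.8 V. LSB = 5.8 V / 2^14.
V_out = V_min + code × LSB = -2.9 V + 4690 × 5.8 V / 16384
      = -2.9 V + 1.66028 V = -1.23972 V.

-1.240 V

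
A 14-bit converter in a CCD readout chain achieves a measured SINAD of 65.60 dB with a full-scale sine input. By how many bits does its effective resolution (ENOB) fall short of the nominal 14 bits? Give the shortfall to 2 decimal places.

Effective bits = (65.60 − 1.76)/6.02 = 10.6047.
Lost resolution: 14 − 10.6047 = 3.3953 bits.

3.40 bits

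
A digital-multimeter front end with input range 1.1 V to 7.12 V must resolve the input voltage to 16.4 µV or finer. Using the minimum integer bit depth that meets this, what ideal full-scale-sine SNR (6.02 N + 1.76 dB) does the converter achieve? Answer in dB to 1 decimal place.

Range = 7.12 − (1.1) = 6.02 V.
Required number of levels: 6.02/16.4 µV = 367070; smallest N with 2^N ≥ that is 19.
SNR = 6.02 × 19 + 1.76 = 116.14 dB.

116.1 dB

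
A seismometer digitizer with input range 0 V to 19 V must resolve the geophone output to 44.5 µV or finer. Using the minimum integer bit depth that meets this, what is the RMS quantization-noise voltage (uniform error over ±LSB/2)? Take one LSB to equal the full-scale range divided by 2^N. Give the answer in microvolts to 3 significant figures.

10.5 µV

Range is 19 V.
Levels needed ≥ 19/44.5 µV = 427000. 2^19 = 524288 suffices, so N_min = 19.
LSB = 19 V ÷ 2^19 = 19/524288 V = 36.240 µV.
RMS noise = LSB/√12 = 10.5 µV.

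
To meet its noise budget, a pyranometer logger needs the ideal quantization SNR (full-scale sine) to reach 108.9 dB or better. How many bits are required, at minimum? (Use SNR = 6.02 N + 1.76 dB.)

18 bits

6.02 N + 1.76 ≥ 108.9 gives N ≥ 17.797, so the minimum integer is 18.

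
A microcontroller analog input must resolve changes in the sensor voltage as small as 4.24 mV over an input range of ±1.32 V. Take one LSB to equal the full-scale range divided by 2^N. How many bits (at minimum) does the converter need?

10 bits

Span: 1.32 V − (-1.32 V) = 2.64 V.
2.64 V / 4.24 mV = 622.6. Since 2^9 = 512 and 2^10 = 1024, N = 10.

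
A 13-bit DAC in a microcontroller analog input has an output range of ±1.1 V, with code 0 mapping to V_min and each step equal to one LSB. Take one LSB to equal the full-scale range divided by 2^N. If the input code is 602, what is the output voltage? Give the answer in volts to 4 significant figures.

-0.9383 V

Span: 1.1 V − (-1.1 V) = 2.2 V. LSB = 2.2 V / 2^13.
V_out = -1.1 + 602 × (2.2/8192) V
      = -1.1 + 0.161670 = -0.938330 V.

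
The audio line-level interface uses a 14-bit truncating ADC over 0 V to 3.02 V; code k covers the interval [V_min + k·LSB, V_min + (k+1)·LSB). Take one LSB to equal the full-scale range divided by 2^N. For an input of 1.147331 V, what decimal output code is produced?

V_FS = 3.02 V. LSB = 3.02 V / 2^14 ≈ 184.3 µV.
code = ⌊(V_in − V_min)/LSB⌋ = ⌊(V_in − V_min) × 2^14 / range⌋
     = ⌊(1.147331 − (0)) × 16384 / 3.02⌋ = ⌊1.147331 × 16384/3.02⌋
     = ⌊6224.461⌋ = 6224.

6224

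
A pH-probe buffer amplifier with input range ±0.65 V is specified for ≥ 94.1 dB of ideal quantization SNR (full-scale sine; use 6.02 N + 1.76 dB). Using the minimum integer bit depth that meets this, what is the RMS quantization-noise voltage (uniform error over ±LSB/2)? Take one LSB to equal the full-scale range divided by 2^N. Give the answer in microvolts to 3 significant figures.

Full-scale range = 0.65 V − (-0.65 V) = 1.3 V.
Solving 6.02 N ≥ 94.1 − 1.76: N ≥ 15.339. Round up → N = 16.
Step size = 1.3/65536 V = 19.836 µV.
V_rms = LSB/√12 = 5.73 µV.

5.73 µV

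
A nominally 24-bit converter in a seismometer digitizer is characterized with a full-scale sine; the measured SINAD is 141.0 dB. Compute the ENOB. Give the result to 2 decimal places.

ENOB = (141.0 − 1.76)/6.02 = 23.1296 bits.

23.13 bits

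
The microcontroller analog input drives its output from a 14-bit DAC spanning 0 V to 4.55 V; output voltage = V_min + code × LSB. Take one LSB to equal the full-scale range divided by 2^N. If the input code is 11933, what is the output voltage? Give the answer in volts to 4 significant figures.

Span = 4.55 V. LSB = 4.55 V / 2^14.
V_out = V_min + code × LSB = 0 V + 11933 × 4.55 V / 16384
      = 0 + 3.31391 = 3.31391 V.

3.314 V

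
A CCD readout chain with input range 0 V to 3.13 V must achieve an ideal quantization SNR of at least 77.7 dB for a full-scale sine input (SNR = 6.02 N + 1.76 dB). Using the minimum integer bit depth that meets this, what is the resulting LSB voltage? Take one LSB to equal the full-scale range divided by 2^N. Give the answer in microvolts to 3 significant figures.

382 µV

V_FS = 3.13 V.
Solving 6.02 N ≥ 77.7 − 1.76: N ≥ 12.615. Round up → N = 13.
One LSB is 3.13 V / 8192 = 382 µV.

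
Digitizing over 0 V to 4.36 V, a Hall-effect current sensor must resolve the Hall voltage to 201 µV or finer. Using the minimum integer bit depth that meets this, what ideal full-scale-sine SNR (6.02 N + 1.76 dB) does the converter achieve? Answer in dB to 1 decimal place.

Span = 4.36 V.
Need 2^N ≥ 4.36 V / 201 µV = 21690 → N_min = 15.
6.02(15) + 1.76 = 92.06 dB.

92.1 dB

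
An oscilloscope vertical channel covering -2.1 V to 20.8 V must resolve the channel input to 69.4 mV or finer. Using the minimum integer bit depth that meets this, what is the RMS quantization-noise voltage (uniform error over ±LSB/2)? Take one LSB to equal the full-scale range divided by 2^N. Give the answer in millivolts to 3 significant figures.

12.9 mV

Full-scale range = 20.8 V − (-2.1 V) = 22.9 V.
Levels needed ≥ 22.9/69.4 mV = 330.0. 2^9 = 512 suffices, so N_min = 9.
Step size = 22.9/512 V = 44.727 mV.
σ_q = LSB/√12 = 44.727 mV/3.4641 = 12.9 mV.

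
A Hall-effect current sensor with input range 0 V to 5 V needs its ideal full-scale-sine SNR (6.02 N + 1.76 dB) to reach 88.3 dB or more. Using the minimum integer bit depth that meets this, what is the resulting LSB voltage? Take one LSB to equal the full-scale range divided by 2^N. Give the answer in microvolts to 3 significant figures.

153 µV

Full-scale range = 5 V.
N ≥ (88.3 − 1.76)/6.02 = 14.375 → N_min = 15.
LSB = 5 V ÷ 2^15 = 5/32768 V = 153 µV.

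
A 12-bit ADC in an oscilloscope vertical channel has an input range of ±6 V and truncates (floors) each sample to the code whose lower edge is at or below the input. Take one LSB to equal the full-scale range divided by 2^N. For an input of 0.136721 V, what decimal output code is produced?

The full-scale span is 6 − (-6) = 12 V. LSB = 12 V / 2^12 ≈ 2.930 mV.
(V_in − V_min) × 2^12/range = (0.136721 − (-6)) × 4096/12 = 2094.667.
Floor → code = 2094.

2094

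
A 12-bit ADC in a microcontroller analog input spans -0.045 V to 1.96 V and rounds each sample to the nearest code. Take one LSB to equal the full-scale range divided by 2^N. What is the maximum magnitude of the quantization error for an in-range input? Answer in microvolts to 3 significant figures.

245 µV

Span: 1.96 V − (-0.045 V) = 2.005 V.
LSB = 2.005 V / 2^12 = 489.50 µV.
|e|_max = LSB/2 = 245 µV.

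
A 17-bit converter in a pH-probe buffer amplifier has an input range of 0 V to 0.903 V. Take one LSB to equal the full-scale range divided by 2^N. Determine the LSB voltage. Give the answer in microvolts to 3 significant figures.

6.89 µV

Full-scale range = 0.903 V.
There are 2^17 = 131072 steps.
Step size = 0.903/131072 V = 6.89 µV.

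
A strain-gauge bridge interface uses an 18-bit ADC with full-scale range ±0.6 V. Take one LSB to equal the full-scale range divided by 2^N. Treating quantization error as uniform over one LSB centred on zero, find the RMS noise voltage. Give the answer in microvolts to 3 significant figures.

1.32 µV

Span: 0.6 V − (-0.6 V) = 1.2 V.
Step size = 1.2/262144 V = 4.5776 µV.
RMS of a uniform error over width LSB is LSB/√12 = 1.32 µV.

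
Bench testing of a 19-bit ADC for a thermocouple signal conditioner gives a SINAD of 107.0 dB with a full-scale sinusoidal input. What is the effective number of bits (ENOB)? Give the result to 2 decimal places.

Inverting SNR = 6.02 N + 1.76: N_eff = (107.0 − 1.76)/6.02 = 17.4817.

17.48 bits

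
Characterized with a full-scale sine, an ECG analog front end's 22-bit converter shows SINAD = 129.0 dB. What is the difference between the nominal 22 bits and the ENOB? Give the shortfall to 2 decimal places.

0.86 bits

ENOB = (SINAD − 1.76)/6.02 = (129.0 − 1.76)/6.02 = 21.1362 bits.
Lost resolution: 22 − 21.1362 = 0.8638 bits.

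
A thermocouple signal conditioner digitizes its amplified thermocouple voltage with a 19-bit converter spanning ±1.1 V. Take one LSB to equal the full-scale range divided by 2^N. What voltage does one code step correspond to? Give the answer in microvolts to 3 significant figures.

The full-scale span is 1.1 − (-1.1) = 2.2 V.
2^19 = 524288 levels.
One LSB is 2.2 V / 524288 = 4.20 µV.

4.20 µV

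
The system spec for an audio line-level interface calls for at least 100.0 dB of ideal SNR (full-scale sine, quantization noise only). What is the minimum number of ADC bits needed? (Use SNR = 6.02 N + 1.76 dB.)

6.02 N + 1.76 ≥ 100.0 gives N ≥ 16.319, so the minimum integer is 17.

17 bits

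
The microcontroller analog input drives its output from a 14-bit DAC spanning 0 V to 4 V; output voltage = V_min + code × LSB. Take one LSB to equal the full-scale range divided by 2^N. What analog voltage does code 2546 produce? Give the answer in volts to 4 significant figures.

Span = 4 V. LSB = 4 V / 2^14.
Output = V_min + (2546/16384) × range = 0 + 0.155396 × 4 V
      = 0 + 0.621582 = 0.621582 V.

0.6216 V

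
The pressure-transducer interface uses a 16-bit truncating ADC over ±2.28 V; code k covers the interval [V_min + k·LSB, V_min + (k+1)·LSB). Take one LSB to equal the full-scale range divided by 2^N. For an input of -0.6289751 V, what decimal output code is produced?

The full-scale span is 2.28 − (-2.28) = 4.56 V. LSB = 4.56 V / 2^16 ≈ 69.58 µV.
V_in − V_min = -0.6289751 − (-2.28) = 1.6510249 V.
Divide by LSB: 1.6510249 × 65536/4.56 = 23728.4140.
Truncating gives code 23728.

23728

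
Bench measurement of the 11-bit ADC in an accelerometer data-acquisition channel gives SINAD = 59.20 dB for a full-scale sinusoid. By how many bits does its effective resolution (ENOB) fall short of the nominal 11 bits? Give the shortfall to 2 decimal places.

1.46 bits

Effective bits = (59.20 − 1.76)/6.02 = 9.5415.
11 − 9.5415 = 1.46 bits below nominal.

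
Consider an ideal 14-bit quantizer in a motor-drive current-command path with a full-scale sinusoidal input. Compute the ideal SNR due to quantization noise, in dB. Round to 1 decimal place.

SNR = 6.02·14 + 1.76 = 86.04 dB.

86.0 dB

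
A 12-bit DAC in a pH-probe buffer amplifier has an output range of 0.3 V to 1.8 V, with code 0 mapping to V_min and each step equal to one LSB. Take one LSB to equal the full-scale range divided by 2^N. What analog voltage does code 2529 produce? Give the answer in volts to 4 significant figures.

1.226 V

Span: 1.8 V − (0.3 V) = 1.5 V. LSB = 1.5 V / 2^12.
V_out = V_min + code × LSB = 0.3 V + 2529 × 1.5 V / 4096
      = 0.3 V + 0.926147 V = 1.22615 V.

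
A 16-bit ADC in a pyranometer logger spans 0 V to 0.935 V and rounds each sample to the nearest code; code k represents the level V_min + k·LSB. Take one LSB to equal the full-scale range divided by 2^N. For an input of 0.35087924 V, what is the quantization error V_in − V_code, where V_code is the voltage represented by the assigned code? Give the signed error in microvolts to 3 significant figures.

Span = 0.935 V. LSB = 0.935 V / 2^16 ≈ 14.27 µV.
(V_in − V_min)/LSB = (0.35087924 − (0)) × 65536/0.935 = 24593.8202 → nearest code k = 24594.
Reconstructed level: 0 + 24594 × 0.935/65536 V = 0.35088180542 V.
V_in − V_code = 0.35087924 − (0.35088180542) = −2.57 µV.

−2.57 µV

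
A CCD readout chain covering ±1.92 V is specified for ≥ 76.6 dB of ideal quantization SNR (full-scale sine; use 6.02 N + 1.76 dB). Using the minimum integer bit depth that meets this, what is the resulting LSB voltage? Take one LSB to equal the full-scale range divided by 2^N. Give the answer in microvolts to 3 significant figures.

Span: 1.92 V − (-1.92 V) = 3.84 V.
N ≥ (76.6 − 1.76)/6.02 = 12.432 → N_min = 13.
LSB = 3.84 V / 2^13 = 469 µV.

469 µV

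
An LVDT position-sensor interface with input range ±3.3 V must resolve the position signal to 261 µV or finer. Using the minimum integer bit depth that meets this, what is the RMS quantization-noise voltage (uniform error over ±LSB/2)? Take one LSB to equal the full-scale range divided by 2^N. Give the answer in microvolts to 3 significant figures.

Full-scale range = 3.3 V − (-3.3 V) = 6.6 V.
6.6 V / 261 µV = 25290. Since 2^14 = 16384 and 2^15 = 32768, N = 15.
One LSB is 6.6 V / 32768 = 201.42 µV.
RMS noise = LSB/√12 = 58.1 µV.

58.1 µV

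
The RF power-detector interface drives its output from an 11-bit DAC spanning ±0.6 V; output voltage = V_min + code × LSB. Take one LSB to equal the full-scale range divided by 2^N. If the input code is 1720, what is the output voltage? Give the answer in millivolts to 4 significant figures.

Range = 0.6 − (-0.6) = 1.2 V. LSB = 1.2 V / 2^11.
V_out = V_min + code × LSB = -0.6 V + 1720 × 1.2 V / 2048
      = -0.6 + 1.00781 = 0.407813 V.

407.8 mV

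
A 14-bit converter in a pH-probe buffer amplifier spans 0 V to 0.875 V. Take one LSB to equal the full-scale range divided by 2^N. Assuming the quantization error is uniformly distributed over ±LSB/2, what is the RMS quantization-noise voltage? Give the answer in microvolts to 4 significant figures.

Full-scale range = 0.875 V.
LSB = 0.875 V / 2^14 = 53.4058 µV.
σ_q = LSB/√12 = 53.4058 µV/3.4641 = 15.42 µV.

15.42 µV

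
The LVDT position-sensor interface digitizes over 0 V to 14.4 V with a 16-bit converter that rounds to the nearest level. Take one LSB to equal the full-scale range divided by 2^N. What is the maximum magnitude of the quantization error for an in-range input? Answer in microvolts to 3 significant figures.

Span = 14.4 V.
LSB = 14.4 V / 2^16 = 219.73 µV.
A rounding quantizer has |error| ≤ LSB/2 = 110 µV.

110 µV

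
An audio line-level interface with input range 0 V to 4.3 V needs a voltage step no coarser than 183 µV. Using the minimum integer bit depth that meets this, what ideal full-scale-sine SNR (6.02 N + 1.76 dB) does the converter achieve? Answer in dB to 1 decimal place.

Range is 4.3 V.
Levels needed ≥ 4.3/183 µV = 23500. 2^15 = 32768 suffices, so N_min = 15.
SNR = 6.02 × 15 + 1.76 = 92.06 dB.

92.1 dB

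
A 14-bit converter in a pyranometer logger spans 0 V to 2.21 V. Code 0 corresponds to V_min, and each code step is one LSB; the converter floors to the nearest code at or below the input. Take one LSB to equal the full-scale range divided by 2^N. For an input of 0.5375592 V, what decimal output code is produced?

Range is 2.21 V. LSB = 2.21 V / 2^14 ≈ 134.9 µV.
(V_in − V_min) × 2^14/range = (0.5375592 − (0)) × 16384/2.21 = 3985.235.
Floor → code = 3985.

3985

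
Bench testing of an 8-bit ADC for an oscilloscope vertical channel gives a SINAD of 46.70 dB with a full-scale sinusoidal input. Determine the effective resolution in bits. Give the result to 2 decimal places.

7.47 bits

Inverting SNR = 6.02 N + 1.76: N_eff = (46.70 − 1.76)/6.02 = 7.4651.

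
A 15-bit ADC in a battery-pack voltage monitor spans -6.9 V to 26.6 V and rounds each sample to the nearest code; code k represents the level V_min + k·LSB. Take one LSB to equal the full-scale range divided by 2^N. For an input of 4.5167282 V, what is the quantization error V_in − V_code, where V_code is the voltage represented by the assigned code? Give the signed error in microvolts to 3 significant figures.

+270 µV

Span: 26.6 V − (-6.9 V) = 33.5 V. LSB = 33.5 V / 2^15 ≈ 1.022 mV.
(4.5167282 − (-6.9)) / LSB = 11.4167282 × 32768/33.5 = 11167.2642. Nearest integer: k = 11167.
V_code = -6.9 + (11167/32768) × 33.5 = 4.5164581299 V.
V_in − V_code = 4.5167282 − (4.5164581299) = +270 µV.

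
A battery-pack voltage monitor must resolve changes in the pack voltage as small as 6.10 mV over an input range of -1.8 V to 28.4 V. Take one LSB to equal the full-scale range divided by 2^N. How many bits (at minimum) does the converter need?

13 bits

Range = 28.4 − (-1.8) = 30.2 V.
Levels needed ≥ 30.2/6.10 mV = 4951. 2^13 = 8192 suffices, so N_min = 13.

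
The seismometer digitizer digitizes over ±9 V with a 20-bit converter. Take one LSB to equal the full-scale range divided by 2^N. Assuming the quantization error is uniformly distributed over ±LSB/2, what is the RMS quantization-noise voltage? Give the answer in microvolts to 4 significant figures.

The full-scale span is 9 − (-9) = 18 V.
LSB = 18 V ÷ 2^20 = 18/1048576 V = 17.1661 µV.
RMS of a uniform error over width LSB is LSB/√12 = 4.955 µV.

4.955 µV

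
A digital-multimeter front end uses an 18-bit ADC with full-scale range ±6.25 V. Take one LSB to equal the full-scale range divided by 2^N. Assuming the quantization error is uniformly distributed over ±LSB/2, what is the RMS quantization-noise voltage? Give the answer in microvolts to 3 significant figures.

Span: 6.25 V − (-6.25 V) = 12.5 V.
One LSB is 12.5 V / 262144 = 47.684 µV.
RMS of a uniform error over width LSB is LSB/√12 = 13.8 µV.

13.8 µV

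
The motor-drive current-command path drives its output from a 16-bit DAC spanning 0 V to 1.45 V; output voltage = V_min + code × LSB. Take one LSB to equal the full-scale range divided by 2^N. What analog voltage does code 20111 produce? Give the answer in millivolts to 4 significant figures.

V_FS = 1.45 V. LSB = 1.45 V / 2^16.
V_out = 0 + 20111 × (1.45/65536) V
      = 0 + 0.444961 = 0.444961 V.

445.0 mV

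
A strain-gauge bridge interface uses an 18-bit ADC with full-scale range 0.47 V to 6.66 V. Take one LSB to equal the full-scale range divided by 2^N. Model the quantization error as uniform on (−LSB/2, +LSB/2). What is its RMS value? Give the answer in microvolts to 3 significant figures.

6.82 µV

Range = 6.66 − (0.47) = 6.19 V.
One LSB is 6.19 V / 262144 = 23.613 µV.
For a uniform distribution on [−LSB/2, +LSB/2], V_rms = LSB/√12 = 23.613 µV/3.4641 = 6.82 µV.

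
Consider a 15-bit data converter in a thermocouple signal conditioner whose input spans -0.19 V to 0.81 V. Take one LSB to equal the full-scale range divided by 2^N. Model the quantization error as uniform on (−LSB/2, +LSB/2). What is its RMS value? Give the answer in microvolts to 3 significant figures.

8.81 µV

Full-scale range = 0.81 V − (-0.19 V) = 1 V.
LSB = 1 V / 2^15 = 30.518 µV.
V_rms = LSB/√12 = 30.518 µV / √12 = 8.81 µV.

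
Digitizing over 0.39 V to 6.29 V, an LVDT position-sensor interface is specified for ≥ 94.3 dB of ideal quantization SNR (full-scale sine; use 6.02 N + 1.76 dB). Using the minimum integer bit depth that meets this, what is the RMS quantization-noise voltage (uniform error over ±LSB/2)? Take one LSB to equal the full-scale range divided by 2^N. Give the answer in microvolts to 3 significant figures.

26.0 µV

Range = 6.29 − (0.39) = 5.9 V.
6.02 N + 1.76 ≥ 94.3 gives N ≥ 15.372, so the minimum integer is 16.
One LSB is 5.9 V / 65536 = 90.027 µV.
RMS noise = LSB/√12 = 26.0 µV.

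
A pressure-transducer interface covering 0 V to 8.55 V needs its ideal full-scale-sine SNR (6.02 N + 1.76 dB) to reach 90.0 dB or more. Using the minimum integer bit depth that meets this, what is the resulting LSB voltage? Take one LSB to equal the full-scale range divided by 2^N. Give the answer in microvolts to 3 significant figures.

Span = 8.55 V.
6.02 N + 1.76 ≥ 90.0 gives N ≥ 14.658, so the minimum integer is 15.
LSB = 8.55 V ÷ 2^15 = 8.55/32768 V = 261 µV.

261 µV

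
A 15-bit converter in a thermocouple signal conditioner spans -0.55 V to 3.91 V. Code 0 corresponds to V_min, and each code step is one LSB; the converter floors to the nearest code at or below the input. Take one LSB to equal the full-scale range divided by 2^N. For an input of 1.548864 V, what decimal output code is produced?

15420

The full-scale span is 3.91 − (-0.55) = 4.46 V. LSB = 4.46 V / 2^15 ≈ 136.1 µV.
(V_in − V_min) × 2^15/range = (1.548864 − (-0.55)) × 32768/4.46 = 15420.533.
Floor → code = 15420.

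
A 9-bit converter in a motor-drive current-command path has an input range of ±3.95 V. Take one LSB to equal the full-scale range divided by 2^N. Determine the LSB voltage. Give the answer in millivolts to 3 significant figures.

Span: 3.95 V − (-3.95 V) = 7.9 V.
Number of codes = 2^9 = 512.
One LSB is 7.9 V / 512 = 15.4 mV.

15.4 mV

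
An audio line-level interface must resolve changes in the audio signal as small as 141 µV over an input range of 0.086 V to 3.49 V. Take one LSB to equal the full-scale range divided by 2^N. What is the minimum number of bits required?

15 bits

Range = 3.49 − (0.086) = 3.404 V.
Need 2^N ≥ 3.404 V / 141 µV = 24140 → N_min = 15.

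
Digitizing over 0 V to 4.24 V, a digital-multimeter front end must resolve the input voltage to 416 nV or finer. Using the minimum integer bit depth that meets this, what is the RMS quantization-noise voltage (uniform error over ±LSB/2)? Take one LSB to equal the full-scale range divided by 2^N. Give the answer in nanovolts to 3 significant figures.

V_FS = 4.24 V.
4.24 V / 416 nV = 1.019e7. Since 2^23 = 8388608 and 2^24 = 16777216, N = 24.
One LSB is 4.24 V / 16777216 = 252.72 nV.
V_rms = LSB/√12 = 73.0 nV.

73.0 nV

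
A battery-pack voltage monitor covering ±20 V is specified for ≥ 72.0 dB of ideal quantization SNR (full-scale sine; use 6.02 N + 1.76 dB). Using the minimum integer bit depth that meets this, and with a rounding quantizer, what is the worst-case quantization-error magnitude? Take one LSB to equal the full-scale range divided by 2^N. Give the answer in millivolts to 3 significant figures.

4.88 mV

The full-scale span is 20 − (-20) = 40 V.
Required N = ⌈(72.0 − 1.76)/6.02⌉ = ⌈11.668⌉ = 12.
Step size = 40/4096 V = 9.7656 mV.
Half an LSB is 4.88 mV.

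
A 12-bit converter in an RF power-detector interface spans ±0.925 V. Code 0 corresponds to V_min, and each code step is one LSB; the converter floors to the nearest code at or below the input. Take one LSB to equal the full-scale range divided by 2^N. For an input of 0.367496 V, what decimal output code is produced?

Full-scale range = 0.925 V − (-0.925 V) = 1.85 V. LSB = 1.85 V / 2^12 ≈ 451.7 µV.
(V_in − V_min) × 2^12/range = (0.367496 − (-0.925)) × 4096/1.85 = 2861.656.
Floor → code = 2861.

2861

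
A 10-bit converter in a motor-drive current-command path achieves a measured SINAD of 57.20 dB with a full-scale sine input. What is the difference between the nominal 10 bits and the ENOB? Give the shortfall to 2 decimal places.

0.79 bits

Effective bits = (57.20 − 1.76)/6.02 = 9.2093.
Shortfall = 10 − 9.2093 = 0.7907 bits.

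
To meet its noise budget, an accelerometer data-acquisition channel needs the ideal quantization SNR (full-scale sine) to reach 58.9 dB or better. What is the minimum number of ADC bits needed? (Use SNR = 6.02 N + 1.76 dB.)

Solving 6.02 N ≥ 58.9 − 1.76: N ≥ 9.492. Round up → N = 10.

10 bits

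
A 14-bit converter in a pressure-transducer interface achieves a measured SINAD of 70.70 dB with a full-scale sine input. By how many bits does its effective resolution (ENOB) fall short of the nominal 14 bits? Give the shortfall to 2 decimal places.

Effective bits = (70.70 − 1.76)/6.02 = 11.4518.
Shortfall = 14 − 11.4518 = 2.5482 bits.

2.55 bits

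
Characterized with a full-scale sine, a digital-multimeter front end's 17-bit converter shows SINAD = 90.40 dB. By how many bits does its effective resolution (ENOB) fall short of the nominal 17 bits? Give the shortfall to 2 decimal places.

Effective bits = (90.40 − 1.76)/6.02 = 14.7243.
Shortfall = 17 − 14.7243 = 2.2757 bits.

2.28 bits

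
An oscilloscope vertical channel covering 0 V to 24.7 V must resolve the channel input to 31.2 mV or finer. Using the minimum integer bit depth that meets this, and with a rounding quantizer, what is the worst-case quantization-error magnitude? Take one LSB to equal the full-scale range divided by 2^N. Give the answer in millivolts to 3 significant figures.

12.1 mV

Span = 24.7 V.
24.7 V / 31.2 mV = 791.7. Since 2^9 = 512 and 2^10 = 1024, N = 10.
LSB = 24.7 V / 2^10 = 24.121 mV.
|e|_max = LSB/2 = 12.1 mV.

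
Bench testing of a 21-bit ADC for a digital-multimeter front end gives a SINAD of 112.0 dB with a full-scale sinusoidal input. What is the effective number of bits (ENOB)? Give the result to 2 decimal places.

18.31 bits

ENOB = (SINAD − 1.76) / 6.02 = (112.0 − 1.76) / 6.02 = 110.24 / 6.02 = 18.3123.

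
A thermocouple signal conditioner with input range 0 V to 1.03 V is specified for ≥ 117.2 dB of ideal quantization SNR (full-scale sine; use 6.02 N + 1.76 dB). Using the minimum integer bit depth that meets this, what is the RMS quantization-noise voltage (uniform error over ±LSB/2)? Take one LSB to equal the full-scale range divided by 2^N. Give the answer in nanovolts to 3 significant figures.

284 nV

V_FS = 1.03 V.
Required N = ⌈(117.2 − 1.76)/6.02⌉ = ⌈19.176⌉ = 20.
LSB = 1.03 V ÷ 2^20 = 1.03/1048576 V = 0.98228 µV.
RMS noise = LSB/√12 = 284 nV.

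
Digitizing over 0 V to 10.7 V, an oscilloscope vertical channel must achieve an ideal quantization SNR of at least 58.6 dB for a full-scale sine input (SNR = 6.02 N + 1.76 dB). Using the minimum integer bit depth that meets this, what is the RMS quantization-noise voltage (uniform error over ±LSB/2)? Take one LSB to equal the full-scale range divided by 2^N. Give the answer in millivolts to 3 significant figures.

Full-scale range = 10.7 V.
6.02 N + 1.76 ≥ 58.6 gives N ≥ 9.442, so the minimum integer is 10.
One LSB is 10.7 V / 1024 = 10.449 mV.
σ_q = LSB/√12 = 10.449 mV/3.4641 = 3.02 mV.

3.02 mV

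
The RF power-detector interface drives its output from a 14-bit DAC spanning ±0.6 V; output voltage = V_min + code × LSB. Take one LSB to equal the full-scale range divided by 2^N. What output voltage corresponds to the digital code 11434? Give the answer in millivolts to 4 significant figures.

Full-scale range = 0.6 V − (-0.6 V) = 1.2 V. LSB = 1.2 V / 2^14.
V_out = V_min + code × LSB = -0.6 V + 11434 × 1.2 V / 16384
      = -0.6 + 0.837451 = 0.237451 V.

237.5 mV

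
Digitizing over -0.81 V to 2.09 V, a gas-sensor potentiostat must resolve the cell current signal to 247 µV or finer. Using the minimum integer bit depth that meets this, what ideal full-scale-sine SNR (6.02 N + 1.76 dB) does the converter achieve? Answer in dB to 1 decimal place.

86.0 dB

Full-scale range = 2.09 V − (-0.81 V) = 2.9 V.
2.9 V / 247 µV = 11740. Since 2^13 = 8192 and 2^14 = 16384, N = 14.
Ideal SNR at N = 14: 6.02·14 + 1.76 = 86.0 dB.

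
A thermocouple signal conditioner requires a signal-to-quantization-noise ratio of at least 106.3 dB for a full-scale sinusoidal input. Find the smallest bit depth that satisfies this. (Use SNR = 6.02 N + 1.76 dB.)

Required N = ⌈(106.3 − 1.76)/6.02⌉ = ⌈17.365⌉ = 18.

18 bits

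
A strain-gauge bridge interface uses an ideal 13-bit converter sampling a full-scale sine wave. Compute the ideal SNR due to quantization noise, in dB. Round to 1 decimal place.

80.0 dB

For an ideal N-bit converter with full-scale sine input, SNR = 6.02 N + 1.76 dB. SNR = 6.02 × 13 + 1.76 = 78.26 + 1.76 = 80.02 dB.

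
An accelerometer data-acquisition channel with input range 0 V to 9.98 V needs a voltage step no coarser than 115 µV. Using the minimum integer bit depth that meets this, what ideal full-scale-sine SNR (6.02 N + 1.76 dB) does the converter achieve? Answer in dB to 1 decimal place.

104.1 dB

Range is 9.98 V.
9.98 V / 115 µV = 86780. Since 2^16 = 65536 and 2^17 = 131072, N = 17.
Ideal SNR at N = 17: 6.02·17 + 1.76 = 104.1 dB.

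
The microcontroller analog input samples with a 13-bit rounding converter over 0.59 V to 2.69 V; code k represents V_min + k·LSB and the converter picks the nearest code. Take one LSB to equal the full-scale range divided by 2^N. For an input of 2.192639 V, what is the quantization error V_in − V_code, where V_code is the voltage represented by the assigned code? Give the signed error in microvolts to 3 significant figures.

−46.5 µV

Span: 2.69 V − (0.59 V) = 2.1 V. LSB = 2.1 V / 2^13 ≈ 256.3 µV.
(2.192639 − (0.59)) / LSB = 1.602639 × 8192/2.1 = 6251.8184. Nearest integer: k = 6252.
V_code = V_min + k × range/2^13 = 0.59 + 6252 × 2.1/8192 = 2.192685547 V.
Error = V_in − V_code = 2.192639 − (2.192685547) = −46.5 µV.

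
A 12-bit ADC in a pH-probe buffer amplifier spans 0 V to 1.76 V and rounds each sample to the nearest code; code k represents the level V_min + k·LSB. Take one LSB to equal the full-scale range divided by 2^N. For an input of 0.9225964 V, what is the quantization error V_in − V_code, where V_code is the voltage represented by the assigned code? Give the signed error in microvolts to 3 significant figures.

Range is 1.76 V. LSB = 1.76 V / 2^12 ≈ 429.7 µV.
(0.9225964 − (0)) / LSB = 0.9225964 × 4096/1.76 = 2147.1334. Nearest integer: k = 2147.
V_code = V_min + k × range/2^12 = 0 + 2147 × 1.76/4096 = 0.9225390625 V.
e = 0.9225964 − (0.9225390625) = +57.3 µV.

+57.3 µV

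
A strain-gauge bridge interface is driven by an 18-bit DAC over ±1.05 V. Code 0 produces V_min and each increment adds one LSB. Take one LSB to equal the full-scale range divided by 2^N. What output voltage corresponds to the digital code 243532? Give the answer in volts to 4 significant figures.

0.9009 V

The full-scale span is 1.05 − (-1.05) = 2.1 V. LSB = 2.1 V / 2^18.
Output = V_min + (243532/262144) × range = -1.05 + 0.929001 × 2.1 V
      = -1.05 V + 1.95090 V = 0.900902 V.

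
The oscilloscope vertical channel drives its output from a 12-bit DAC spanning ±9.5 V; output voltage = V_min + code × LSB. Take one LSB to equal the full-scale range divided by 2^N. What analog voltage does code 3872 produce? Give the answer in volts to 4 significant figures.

8.461 V

The full-scale span is 9.5 − (-9.5) = 19 V. LSB = 19 V / 2^12.
Output = V_min + (3872/4096) × range = -9.5 + 0.945313 × 19 V
      = -9.5 V + 17.9609 V = 8.46094 V.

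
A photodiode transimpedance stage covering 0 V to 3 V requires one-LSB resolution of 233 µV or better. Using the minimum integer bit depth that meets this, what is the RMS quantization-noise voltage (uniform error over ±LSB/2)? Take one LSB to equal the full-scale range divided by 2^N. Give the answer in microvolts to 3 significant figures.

52.9 µV

V_FS = 3 V.
Need 2^N ≥ 3 V / 233 µV = 12880 → N_min = 14.
Step size = 3/16384 V = 183.11 µV.
σ_q = LSB/√12 = 183.11 µV/3.4641 = 52.9 µV.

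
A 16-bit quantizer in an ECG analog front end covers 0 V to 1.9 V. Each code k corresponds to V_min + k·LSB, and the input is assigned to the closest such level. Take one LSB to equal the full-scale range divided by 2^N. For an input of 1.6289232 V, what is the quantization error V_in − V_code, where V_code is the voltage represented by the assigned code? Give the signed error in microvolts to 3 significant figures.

V_FS = 1.9 V. LSB = 1.9 V / 2^16 ≈ 28.99 µV.
(V_in − V_min)/LSB = (1.6289232 − (0)) × 65536/1.9 = 56185.8478 → nearest code k = 56186.
V_code = 0 + (56186/65536) × 1.9 = 1.6289276123 V.
V_in − V_code = 1.6289232 − (1.6289276123) = −4.41 µV.

−4.41 µV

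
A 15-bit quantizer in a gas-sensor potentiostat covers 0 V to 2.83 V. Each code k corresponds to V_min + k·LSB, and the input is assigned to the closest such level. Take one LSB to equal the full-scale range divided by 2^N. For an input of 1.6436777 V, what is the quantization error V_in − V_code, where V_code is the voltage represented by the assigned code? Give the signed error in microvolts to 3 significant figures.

−16.1 µV

Range is 2.83 V. LSB = 2.83 V / 2^15 ≈ 86.36 µV.
(V_in − V_min)/LSB = (1.6436777 − (0)) × 32768/2.83 = 19031.8130 → nearest code k = 19032.
Reconstructed level: 0 + 19032 × 2.83/32768 V = 1.6436938477 V.
V_in − V_code = 1.6436777 − (1.6436938477) = −16.1 µV.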